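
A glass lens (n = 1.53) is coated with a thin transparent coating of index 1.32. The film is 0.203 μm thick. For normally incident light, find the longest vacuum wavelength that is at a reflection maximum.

Ray reflecting at the top interface goes from n = 1.0 toward n = 1.32: a half-wave phase shift.
At the lower boundary (n = 1.32 to n = 1.53) the reflected ray undergoes a half-wave phase shift.
Zero or two π shifts → no net half-wave offset.
So the condition for constructive reflection is 2 n t = m λ.
λ = 2 n t / m. The longest wavelength is m = 1: λ = 2 × 1.32 × 203 / 1.00 = 536 nm.

536 nm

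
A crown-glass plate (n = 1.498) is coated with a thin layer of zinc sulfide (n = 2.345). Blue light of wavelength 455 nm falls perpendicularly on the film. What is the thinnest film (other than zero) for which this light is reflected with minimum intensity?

97.0 nm

Ray reflecting at the top interface goes from n = 1.0 toward n = 2.345: a half-wave phase shift.
Bottom surface (2.345 → 1.498): reflection off a lower-index medium gives no phase shift.
The two reflections differ by half a wavelength.
For weak reflection here: 2 n t = m λ.
Minimum nonzero at m = 1: t = λ / (2 n) = 455 / (2 × 2.345) = 97.0 nm.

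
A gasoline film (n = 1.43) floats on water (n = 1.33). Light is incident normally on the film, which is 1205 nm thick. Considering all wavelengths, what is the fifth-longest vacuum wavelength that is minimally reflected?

Ray reflecting at the top interface goes from n = 1.0 toward n = 1.43: a half-wave phase shift.
At the lower boundary (n = 1.43 to n = 1.33) the reflected ray undergoes no phase shift.
Net: one phase inversion between the two reflected rays.
So the condition for destructive reflection is 2 n t = m λ.
λ = 2 n t / m. The fifth-longest wavelength is m = 5: λ = 2 × 1.43 × 1205 / 5.00 = 689 nm.

689 nm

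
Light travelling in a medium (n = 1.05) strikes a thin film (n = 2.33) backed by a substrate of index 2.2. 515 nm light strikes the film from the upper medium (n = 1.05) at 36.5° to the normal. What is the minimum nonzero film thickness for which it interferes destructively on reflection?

115 nm

Ray reflecting at the top interface goes from n = 1.05 toward n = 2.33: a half-wave phase shift.
Ray reflecting at the bottom interface goes from n = 2.33 toward n = 2.2: no phase shift.
Net: one phase inversion between the two reflected rays.
With one net inversion, destructive interference in reflection requires 2 n t cos θ_r = m λ.
Snell's law: 1.05 sin 36.5° = 2.33 sin θ_r → sin θ_r = 0.268, cos θ_r = 0.963.
Minimum nonzero at m = 1: t = λ / (2 n cos θ_r) = 515 / (2 × 2.33 × 0.963) = 115 nm.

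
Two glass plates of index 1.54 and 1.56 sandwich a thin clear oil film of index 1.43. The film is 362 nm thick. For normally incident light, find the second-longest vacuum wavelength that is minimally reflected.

518 nm

Top surface (1.54 → 1.43): reflection off a lower-index medium gives no phase shift.
Bottom surface (1.43 → 1.56): reflection off a higher-index medium gives a half-wave phase shift.
Exactly one π shift → a net half-wave offset.
With one net inversion, destructive interference in reflection requires 2 n t = m λ.
λ = 2 n t / m. The second-longest wavelength is m = 2: λ = 2 × 1.43 × 362 / 2.00 = 518 nm.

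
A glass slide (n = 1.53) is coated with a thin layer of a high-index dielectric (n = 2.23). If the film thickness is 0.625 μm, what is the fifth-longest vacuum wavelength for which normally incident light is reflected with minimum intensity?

Top surface (1.0 → 2.23): reflection off a higher-index medium gives a half-wave phase shift.
At the lower boundary (n = 2.23 to n = 1.53) the reflected ray undergoes no phase shift.
Net: one phase inversion between the two reflected rays.
With one net inversion, destructive interference in reflection requires 2 n t = m λ.
λ = 2 n t / m. The fifth-longest wavelength is m = 5: λ = 2 × 2.23 × 625 / 5.00 = 558 nm.

558 nm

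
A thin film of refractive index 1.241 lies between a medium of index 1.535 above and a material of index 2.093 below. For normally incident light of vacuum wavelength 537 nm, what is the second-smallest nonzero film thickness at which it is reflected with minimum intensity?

At the upper boundary (n = 1.535 to n = 1.241) the reflected ray undergoes no phase shift.
At the lower boundary (n = 1.241 to n = 2.093) the reflected ray undergoes a half-wave phase shift.
Net: one phase inversion between the two reflected rays.
So the condition for destructive reflection is 2 n t = m λ.
The second-smallest nonzero thickness corresponds to m = 2: t = m λ / (2 n) = 2.00 × 537 / (2 × 1.241) = 433 nm.

433 nm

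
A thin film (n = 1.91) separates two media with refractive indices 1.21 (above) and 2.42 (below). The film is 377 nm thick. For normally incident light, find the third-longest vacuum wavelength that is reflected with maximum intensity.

At the upper boundary (n = 1.21 to n = 1.91) the reflected ray undergoes a half-wave phase shift.
At the lower boundary (n = 1.91 to n = 2.42) the reflected ray undergoes a half-wave phase shift.
Net: no relative phase inversion (both shifts match).
With no net inversion, constructive interference in reflection requires 2 n t = m λ.
λ = 2 n t / m. The third-longest wavelength is m = 3: λ = 2 × 1.91 × 377 / 3.00 = 480 nm.

480 nm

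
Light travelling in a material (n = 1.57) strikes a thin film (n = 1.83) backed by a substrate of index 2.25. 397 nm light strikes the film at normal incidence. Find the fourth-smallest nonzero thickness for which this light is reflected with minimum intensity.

At the upper boundary (n = 1.57 to n = 1.83) the reflected ray undergoes a half-wave phase shift.
At the lower boundary (n = 1.83 to n = 2.25) the reflected ray undergoes a half-wave phase shift.
The two reflections carry the same phase change, so no net offset.
For weak reflection here: 2 n t = (m + ½) λ.
The fourth-smallest nonzero thickness corresponds to m = 3: t = (m + ½) λ / (2 n) = 3.50 × 397 / (2 × 1.83) = 380 nm.

380 nm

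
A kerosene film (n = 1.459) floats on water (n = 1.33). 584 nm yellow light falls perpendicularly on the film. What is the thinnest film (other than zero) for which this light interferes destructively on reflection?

Top surface (1.0 → 1.459): reflection off a higher-index medium gives a half-wave phase shift.
At the lower boundary (n = 1.459 to n = 1.33) the reflected ray undergoes no phase shift.
Net: one phase inversion between the two reflected rays.
So the condition for destructive reflection is 2 n t = m λ.
Minimum nonzero at m = 1: t = λ / (2 n) = 584 / (2 × 1.459) = 200 nm.

200 nm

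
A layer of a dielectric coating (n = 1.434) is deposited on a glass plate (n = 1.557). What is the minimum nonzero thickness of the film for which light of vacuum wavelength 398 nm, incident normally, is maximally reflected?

139 nm

Ray reflecting at the top interface goes from n = 1.0 toward n = 1.434: a half-wave phase shift.
Bottom surface (1.434 → 1.557): reflection off a higher-index medium gives a half-wave phase shift.
Net: no relative phase inversion (both shifts match).
For bright reflection here: 2 n t = m λ.
Minimum nonzero at m = 1: t = λ / (2 n) = 398 / (2 × 1.434) = 139 nm.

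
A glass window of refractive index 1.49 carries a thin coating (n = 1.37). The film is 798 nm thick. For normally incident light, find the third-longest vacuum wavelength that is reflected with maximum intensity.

At the upper boundary (n = 1.0 to n = 1.37) the reflected ray undergoes a half-wave phase shift.
Bottom surface (1.37 → 1.49): reflection off a higher-index medium gives a half-wave phase shift.
The two reflections carry the same phase change, so no net offset.
So the condition for constructive reflection is 2 n t = m λ.
λ = 2 n t / m. The third-longest wavelength is m = 3: λ = 2 × 1.37 × 798 / 3.00 = 729 nm.

729 nm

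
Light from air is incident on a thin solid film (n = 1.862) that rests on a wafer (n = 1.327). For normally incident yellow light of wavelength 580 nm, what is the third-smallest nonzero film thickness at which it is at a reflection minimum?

Ray reflecting at the top interface goes from n = 1.0 toward n = 1.862: a half-wave phase shift.
At the lower boundary (n = 1.862 to n = 1.327) the reflected ray undergoes no phase shift.
Exactly one π shift → a net half-wave offset.
So the condition for destructive reflection is 2 n t = m λ.
The third-smallest nonzero thickness corresponds to m = 3: t = m λ / (2 n) = 3.00 × 580 / (2 × 1.862) = 467 nm.

467 nm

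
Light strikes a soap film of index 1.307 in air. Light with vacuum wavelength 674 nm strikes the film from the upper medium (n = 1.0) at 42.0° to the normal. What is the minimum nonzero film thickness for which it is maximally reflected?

Ray reflecting at the top interface goes from n = 1.0 toward n = 1.307: a half-wave phase shift.
At the lower boundary (n = 1.307 to n = 1.0) the reflected ray undergoes no phase shift.
Net: one phase inversion between the two reflected rays.
With one net inversion, constructive interference in reflection requires 2 n t cos θ_r = (m + ½) λ.
Snell's law: 1.0 sin 42.0° = 1.307 sin θ_r → sin θ_r = 0.512, cos θ_r = 0.859.
Minimum at m = 0: t = λ / (4 n cos θ_r) = 674 / (4 × 1.307 × 0.859) = 150 nm.

150 nm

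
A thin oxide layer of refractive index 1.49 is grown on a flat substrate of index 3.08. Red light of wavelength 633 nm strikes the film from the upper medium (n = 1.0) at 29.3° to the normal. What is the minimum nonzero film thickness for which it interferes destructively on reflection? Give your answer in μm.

0.112 μm

Top surface (1.0 → 1.49): reflection off a higher-index medium gives a half-wave phase shift.
Bottom surface (1.49 → 3.08): reflection off a higher-index medium gives a half-wave phase shift.
Net: no relative phase inversion (both shifts match).
With no net inversion, destructive interference in reflection requires 2 n t cos θ_r = (m + ½) λ.
Snell's law: 1.0 sin 29.3° = 1.49 sin θ_r → sin θ_r = 0.328, cos θ_r = 0.945.
Minimum at m = 0: t = λ / (4 n cos θ_r) = 633 / (4 × 1.49 × 0.945) = 112 nm.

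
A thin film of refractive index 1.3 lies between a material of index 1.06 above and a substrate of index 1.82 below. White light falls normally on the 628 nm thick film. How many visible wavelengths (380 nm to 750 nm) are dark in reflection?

2

Top surface (1.06 → 1.3): reflection off a higher-index medium gives a half-wave phase shift.
Bottom surface (1.3 → 1.82): reflection off a higher-index medium gives a half-wave phase shift.
Net: no relative phase inversion (both shifts match).
For minimum reflection here: 2 n t = (m + ½) λ.
λ = 2 n t / (m + ½) = 1633 / (m + ½) nm.
m=1: 1089 nm (IR); m=2: 653 nm (visible); m=3: 467 nm (visible); m=4: 363 nm (UV).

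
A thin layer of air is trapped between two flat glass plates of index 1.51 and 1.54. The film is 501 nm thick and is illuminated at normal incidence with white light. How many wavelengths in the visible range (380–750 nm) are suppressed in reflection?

At the upper boundary (n = 1.51 to n = 1.0) the reflected ray undergoes no phase shift.
Ray reflecting at the bottom interface goes from n = 1.0 toward n = 1.54: a half-wave phase shift.
Net: one phase inversion between the two reflected rays.
With one net inversion, destructive interference in reflection requires 2 n t = m λ.
λ = 2 n t / m = 1002 / m nm.
m=1: 1002 nm (IR); m=2: 501 nm (visible); m=3: 334 nm (UV).

1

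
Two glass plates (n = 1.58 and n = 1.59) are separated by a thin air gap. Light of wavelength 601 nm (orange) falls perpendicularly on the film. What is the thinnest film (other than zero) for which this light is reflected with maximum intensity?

150 nm

At the upper boundary (n = 1.58 to n = 1.0) the reflected ray undergoes no phase shift.
Ray reflecting at the bottom interface goes from n = 1.0 toward n = 1.59: a half-wave phase shift.
The two reflections differ by half a wavelength.
With one net inversion, constructive interference in reflection requires 2 n t = (m + ½) λ.
Minimum at m = 0: t = λ / (4 n) = 601 / (4 × 1.0) = 150 nm.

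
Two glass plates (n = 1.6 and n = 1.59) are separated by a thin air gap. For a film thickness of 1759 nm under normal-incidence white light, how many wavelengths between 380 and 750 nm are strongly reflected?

At the upper boundary (n = 1.6 to n = 1.0) the reflected ray undergoes no phase shift.
Bottom surface (1.0 → 1.59): reflection off a higher-index medium gives a half-wave phase shift.
Net: one phase inversion between the two reflected rays.
So the condition for constructive reflection is 2 n t = (m + ½) λ.
λ = 2 n t / (m + ½) = 3518 / (m + ½) nm.
m=4: 782 nm (IR); m=5: 640 nm (visible); m=6: 541 nm (visible); m=7: 469 nm (visible); m=8: 414 nm (visible); m=9: 370 nm (UV).

4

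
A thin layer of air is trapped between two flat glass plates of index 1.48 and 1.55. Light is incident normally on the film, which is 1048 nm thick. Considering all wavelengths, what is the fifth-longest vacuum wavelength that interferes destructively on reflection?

At the upper boundary (n = 1.48 to n = 1.0) the reflected ray undergoes no phase shift.
At the lower boundary (n = 1.0 to n = 1.55) the reflected ray undergoes a half-wave phase shift.
Exactly one π shift → a net half-wave offset.
For dark reflection here: 2 n t = m λ.
λ = 2 n t / m. The fifth-longest wavelength is m = 5: λ = 2 × 1.0 × 1048 / 5.00 = 419 nm.

419 nm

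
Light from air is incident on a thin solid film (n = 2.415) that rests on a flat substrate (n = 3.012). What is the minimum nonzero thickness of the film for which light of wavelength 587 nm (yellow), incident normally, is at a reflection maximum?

122 nm

Top surface (1.0 → 2.415): reflection off a higher-index medium gives a half-wave phase shift.
Bottom surface (2.415 → 3.012): reflection off a higher-index medium gives a half-wave phase shift.
Zero or two π shifts → no net half-wave offset.
So the condition for constructive reflection is 2 n t = m λ.
Minimum nonzero at m = 1: t = λ / (2 n) = 587 / (2 × 2.415) = 122 nm.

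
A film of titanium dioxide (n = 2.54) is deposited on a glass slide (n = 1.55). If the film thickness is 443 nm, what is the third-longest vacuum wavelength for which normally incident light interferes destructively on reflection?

750 nm

Ray reflecting at the top interface goes from n = 1.0 toward n = 2.54: a half-wave phase shift.
Ray reflecting at the bottom interface goes from n = 2.54 toward n = 1.55: no phase shift.
Exactly one π shift → a net half-wave offset.
With one net inversion, destructive interference in reflection requires 2 n t = m λ.
λ = 2 n t / m. The third-longest wavelength is m = 3: λ = 2 × 2.54 × 443 / 3.00 = 750 nm.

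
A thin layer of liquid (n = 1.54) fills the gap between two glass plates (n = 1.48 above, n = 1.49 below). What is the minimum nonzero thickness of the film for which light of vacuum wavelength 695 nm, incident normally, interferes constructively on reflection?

113 nm

At the upper boundary (n = 1.48 to n = 1.54) the reflected ray undergoes a half-wave phase shift.
At the lower boundary (n = 1.54 to n = 1.49) the reflected ray undergoes no phase shift.
The two reflections differ by half a wavelength.
For strong reflection here: 2 n t = (m + ½) λ.
Minimum at m = 0: t = λ / (4 n) = 695 / (4 × 1.54) = 113 nm.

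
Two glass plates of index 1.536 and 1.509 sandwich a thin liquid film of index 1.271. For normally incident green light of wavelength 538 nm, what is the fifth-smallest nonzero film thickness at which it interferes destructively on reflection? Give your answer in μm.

At the upper boundary (n = 1.536 to n = 1.271) the reflected ray undergoes no phase shift.
At the lower boundary (n = 1.271 to n = 1.509) the reflected ray undergoes a half-wave phase shift.
The two reflections differ by half a wavelength.
With one net inversion, destructive interference in reflection requires 2 n t = m λ.
The fifth-smallest nonzero thickness corresponds to m = 5: t = m λ / (2 n) = 5.00 × 538 / (2 × 1.271) = 1058 nm.

1.06 μm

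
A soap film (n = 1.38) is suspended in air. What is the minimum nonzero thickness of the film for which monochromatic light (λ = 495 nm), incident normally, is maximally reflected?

Ray reflecting at the top interface goes from n = 1.0 toward n = 1.38: a half-wave phase shift.
Ray reflecting at the bottom interface goes from n = 1.38 toward n = 1.0: no phase shift.
The two reflections differ by half a wavelength.
So the condition for constructive reflection is 2 n t = (m + ½) λ.
Minimum at m = 0: t = λ / (4 n) = 495 / (4 × 1.38) = 89.7 nm.

89.7 nm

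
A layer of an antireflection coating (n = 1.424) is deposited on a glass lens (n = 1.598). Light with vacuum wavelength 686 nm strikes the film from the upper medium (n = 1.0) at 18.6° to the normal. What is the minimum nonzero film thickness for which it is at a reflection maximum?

At the upper boundary (n = 1.0 to n = 1.424) the reflected ray undergoes a half-wave phase shift.
At the lower boundary (n = 1.424 to n = 1.598) the reflected ray undergoes a half-wave phase shift.
The two reflections carry the same phase change, so no net offset.
For maximum reflection here: 2 n t cos θ_r = m λ.
Snell's law: 1.0 sin 18.6° = 1.424 sin θ_r → sin θ_r = 0.224, cos θ_r = 0.975.
Minimum nonzero at m = 1: t = λ / (2 n cos θ_r) = 686 / (2 × 1.424 × 0.975) = 247 nm.

247 nm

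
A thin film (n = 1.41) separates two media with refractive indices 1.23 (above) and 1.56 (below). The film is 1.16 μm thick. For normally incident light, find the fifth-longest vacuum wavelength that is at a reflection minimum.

727 nm

At the upper boundary (n = 1.23 to n = 1.41) the reflected ray undergoes a half-wave phase shift.
Bottom surface (1.41 → 1.56): reflection off a higher-index medium gives a half-wave phase shift.
Zero or two π shifts → no net half-wave offset.
So the condition for destructive reflection is 2 n t = (m + ½) λ.
λ = 2 n t / (m + ½). The fifth-longest wavelength is m = 4: λ = 2 × 1.41 × 1160 / 4.50 = 727 nm.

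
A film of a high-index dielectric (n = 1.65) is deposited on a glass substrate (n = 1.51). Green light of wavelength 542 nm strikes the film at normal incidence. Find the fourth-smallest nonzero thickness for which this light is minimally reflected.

657 nm

At the upper boundary (n = 1.0 to n = 1.65) the reflected ray undergoes a half-wave phase shift.
At the lower boundary (n = 1.65 to n = 1.51) the reflected ray undergoes no phase shift.
Net: one phase inversion between the two reflected rays.
For minimum reflection here: 2 n t = m λ.
The fourth-smallest nonzero thickness corresponds to m = 4: t = m λ / (2 n) = 4.00 × 542 / (2 × 1.65) = 657 nm.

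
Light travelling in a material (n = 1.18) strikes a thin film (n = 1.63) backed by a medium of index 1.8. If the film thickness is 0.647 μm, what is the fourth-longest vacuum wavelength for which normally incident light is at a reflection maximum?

527 nm

At the upper boundary (n = 1.18 to n = 1.63) the reflected ray undergoes a half-wave phase shift.
At the lower boundary (n = 1.63 to n = 1.8) the reflected ray undergoes a half-wave phase shift.
The two reflections carry the same phase change, so no net offset.
For strong reflection here: 2 n t = m λ.
λ = 2 n t / m. The fourth-longest wavelength is m = 4: λ = 2 × 1.63 × 647 / 4.00 = 527 nm.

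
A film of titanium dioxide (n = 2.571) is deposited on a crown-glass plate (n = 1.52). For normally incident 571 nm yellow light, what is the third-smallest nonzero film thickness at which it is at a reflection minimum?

At the upper boundary (n = 1.0 to n = 2.571) the reflected ray undergoes a half-wave phase shift.
Bottom surface (2.571 → 1.52): reflection off a lower-index medium gives no phase shift.
Net: one phase inversion between the two reflected rays.
So the condition for destructive reflection is 2 n t = m λ.
The third-smallest nonzero thickness corresponds to m = 3: t = m λ / (2 n) = 3.00 × 571 / (2 × 2.571) = 333 nm.

333 nm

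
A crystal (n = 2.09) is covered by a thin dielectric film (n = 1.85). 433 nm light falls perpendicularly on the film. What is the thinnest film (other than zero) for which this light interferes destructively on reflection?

58.5 nm

Top surface (1.0 → 1.85): reflection off a higher-index medium gives a half-wave phase shift.
Bottom surface (1.85 → 2.09): reflection off a higher-index medium gives a half-wave phase shift.
Zero or two π shifts → no net half-wave offset.
So the condition for destructive reflection is 2 n t = (m + ½) λ.
Minimum at m = 0: t = λ / (4 n) = 433 / (4 × 1.85) = 58.5 nm.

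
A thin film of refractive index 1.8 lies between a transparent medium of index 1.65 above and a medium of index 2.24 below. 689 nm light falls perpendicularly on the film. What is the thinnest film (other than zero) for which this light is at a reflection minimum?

Top surface (1.65 → 1.8): reflection off a higher-index medium gives a half-wave phase shift.
Ray reflecting at the bottom interface goes from n = 1.8 toward n = 2.24: a half-wave phase shift.
Zero or two π shifts → no net half-wave offset.
For weak reflection here: 2 n t = (m + ½) λ.
Minimum at m = 0: t = λ / (4 n) = 689 / (4 × 1.8) = 95.7 nm.

95.7 nm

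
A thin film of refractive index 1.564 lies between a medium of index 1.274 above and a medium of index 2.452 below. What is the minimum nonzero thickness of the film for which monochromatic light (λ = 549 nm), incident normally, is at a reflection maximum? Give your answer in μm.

0.176 μm

Top surface (1.274 → 1.564): reflection off a higher-index medium gives a half-wave phase shift.
Bottom surface (1.564 → 2.452): reflection off a higher-index medium gives a half-wave phase shift.
Net: no relative phase inversion (both shifts match).
With no net inversion, constructive interference in reflection requires 2 n t = m λ.
Minimum nonzero at m = 1: t = λ / (2 n) = 549 / (2 × 1.564) = 176 nm.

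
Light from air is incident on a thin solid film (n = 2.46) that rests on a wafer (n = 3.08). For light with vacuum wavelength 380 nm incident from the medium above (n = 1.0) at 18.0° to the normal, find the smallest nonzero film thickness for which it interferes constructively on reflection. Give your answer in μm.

Ray reflecting at the top interface goes from n = 1.0 toward n = 2.46: a half-wave phase shift.
At the lower boundary (n = 2.46 to n = 3.08) the reflected ray undergoes a half-wave phase shift.
Zero or two π shifts → no net half-wave offset.
So the condition for constructive reflection is 2 n t cos θ_r = m λ.
Snell's law: 1.0 sin 18.0° = 2.46 sin θ_r → sin θ_r = 0.126, cos θ_r = 0.992.
Minimum nonzero at m = 1: t = λ / (2 n cos θ_r) = 380 / (2 × 2.46 × 0.992) = 77.9 nm.

0.0779 μm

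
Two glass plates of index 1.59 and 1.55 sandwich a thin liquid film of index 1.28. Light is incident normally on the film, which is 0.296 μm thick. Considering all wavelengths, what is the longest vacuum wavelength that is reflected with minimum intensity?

758 nm

At the upper boundary (n = 1.59 to n = 1.28) the reflected ray undergoes no phase shift.
Ray reflecting at the bottom interface goes from n = 1.28 toward n = 1.55: a half-wave phase shift.
Net: one phase inversion between the two reflected rays.
So the condition for destructive reflection is 2 n t = m λ.
λ = 2 n t / m. The longest wavelength is m = 1: λ = 2 × 1.28 × 296 / 1.00 = 758 nm.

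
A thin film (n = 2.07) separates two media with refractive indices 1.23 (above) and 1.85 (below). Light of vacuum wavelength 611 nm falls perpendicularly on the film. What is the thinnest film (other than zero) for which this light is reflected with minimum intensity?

Ray reflecting at the top interface goes from n = 1.23 toward n = 2.07: a half-wave phase shift.
Ray reflecting at the bottom interface goes from n = 2.07 toward n = 1.85: no phase shift.
Net: one phase inversion between the two reflected rays.
With one net inversion, destructive interference in reflection requires 2 n t = m λ.
Minimum nonzero at m = 1: t = λ / (2 n) = 611 / (2 × 2.07) = 148 nm.

148 nm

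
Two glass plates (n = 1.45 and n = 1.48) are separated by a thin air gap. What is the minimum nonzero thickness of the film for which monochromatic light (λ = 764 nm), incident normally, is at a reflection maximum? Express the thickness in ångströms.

1910 Å

At the upper boundary (n = 1.45 to n = 1.0) the reflected ray undergoes no phase shift.
Ray reflecting at the bottom interface goes from n = 1.0 toward n = 1.48: a half-wave phase shift.
The two reflections differ by half a wavelength.
With one net inversion, constructive interference in reflection requires 2 n t = (m + ½) λ.
Minimum at m = 0: t = λ / (4 n) = 764 / (4 × 1.0) = 191 nm.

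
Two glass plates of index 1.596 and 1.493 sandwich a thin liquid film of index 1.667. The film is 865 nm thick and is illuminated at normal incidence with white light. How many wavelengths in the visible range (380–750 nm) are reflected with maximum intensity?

At the upper boundary (n = 1.596 to n = 1.667) the reflected ray undergoes a half-wave phase shift.
Ray reflecting at the bottom interface goes from n = 1.667 toward n = 1.493: no phase shift.
Net: one phase inversion between the two reflected rays.
With one net inversion, constructive interference in reflection requires 2 n t = (m + ½) λ.
λ = 2 n t / (m + ½) = 2884 / (m + ½) nm.
m=3: 824 nm (IR); m=4: 641 nm (visible); m=5: 524 nm (visible); m=6: 444 nm (visible); m=7: 385 nm (visible); m=8: 339 nm (UV).

4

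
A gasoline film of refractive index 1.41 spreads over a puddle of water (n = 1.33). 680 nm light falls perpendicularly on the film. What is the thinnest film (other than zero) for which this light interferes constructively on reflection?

121 nm

Top surface (1.0 → 1.41): reflection off a higher-index medium gives a half-wave phase shift.
At the lower boundary (n = 1.41 to n = 1.33) the reflected ray undergoes no phase shift.
Net: one phase inversion between the two reflected rays.
With one net inversion, constructive interference in reflection requires 2 n t = (m + ½) λ.
Minimum at m = 0: t = λ / (4 n) = 680 / (4 × 1.41) = 121 nm.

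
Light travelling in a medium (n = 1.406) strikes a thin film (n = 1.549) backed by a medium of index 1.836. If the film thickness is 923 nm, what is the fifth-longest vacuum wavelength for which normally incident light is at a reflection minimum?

Ray reflecting at the top interface goes from n = 1.406 toward n = 1.549: a half-wave phase shift.
Bottom surface (1.549 → 1.836): reflection off a higher-index medium gives a half-wave phase shift.
The two reflections carry the same phase change, so no net offset.
With no net inversion, destructive interference in reflection requires 2 n t = (m + ½) λ.
λ = 2 n t / (m + ½). The fifth-longest wavelength is m = 4: λ = 2 × 1.549 × 923 / 4.50 = 635 nm.

635 nm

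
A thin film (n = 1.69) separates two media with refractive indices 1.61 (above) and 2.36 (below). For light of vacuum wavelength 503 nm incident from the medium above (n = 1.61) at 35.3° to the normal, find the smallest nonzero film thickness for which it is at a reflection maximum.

178 nm

At the upper boundary (n = 1.61 to n = 1.69) the reflected ray undergoes a half-wave phase shift.
At the lower boundary (n = 1.69 to n = 2.36) the reflected ray undergoes a half-wave phase shift.
Net: no relative phase inversion (both shifts match).
With no net inversion, constructive interference in reflection requires 2 n t cos θ_r = m λ.
Snell's law: 1.61 sin 35.3° = 1.69 sin θ_r → sin θ_r = 0.551, cos θ_r = 0.835.
Minimum nonzero at m = 1: t = λ / (2 n cos θ_r) = 503 / (2 × 1.69 × 0.835) = 178 nm.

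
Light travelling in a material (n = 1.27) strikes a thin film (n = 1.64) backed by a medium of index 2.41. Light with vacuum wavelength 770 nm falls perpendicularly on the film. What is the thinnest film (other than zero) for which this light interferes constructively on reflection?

Top surface (1.27 → 1.64): reflection off a higher-index medium gives a half-wave phase shift.
At the lower boundary (n = 1.64 to n = 2.41) the reflected ray undergoes a half-wave phase shift.
The two reflections carry the same phase change, so no net offset.
With no net inversion, constructive interference in reflection requires 2 n t = m λ.
Minimum nonzero at m = 1: t = λ / (2 n) = 770 / (2 × 1.64) = 235 nm.

235 nm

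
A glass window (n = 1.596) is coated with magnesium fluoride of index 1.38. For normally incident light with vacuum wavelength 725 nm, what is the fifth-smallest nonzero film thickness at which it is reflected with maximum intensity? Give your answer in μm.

Top surface (1.0 → 1.38): reflection off a higher-index medium gives a half-wave phase shift.
Ray reflecting at the bottom interface goes from n = 1.38 toward n = 1.596: a half-wave phase shift.
Zero or two π shifts → no net half-wave offset.
So the condition for constructive reflection is 2 n t = m λ.
The fifth-smallest nonzero thickness corresponds to m = 5: t = m λ / (2 n) = 5.00 × 725 / (2 × 1.38) = 1313 nm.

1.31 μm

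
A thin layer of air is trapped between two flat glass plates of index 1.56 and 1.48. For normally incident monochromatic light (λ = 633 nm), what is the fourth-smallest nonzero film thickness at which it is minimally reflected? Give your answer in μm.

1.27 μm

Ray reflecting at the top interface goes from n = 1.56 toward n = 1.0: no phase shift.
At the lower boundary (n = 1.0 to n = 1.48) the reflected ray undergoes a half-wave phase shift.
Net: one phase inversion between the two reflected rays.
So the condition for destructive reflection is 2 n t = m λ.
The fourth-smallest nonzero thickness corresponds to m = 4: t = m λ / (2 n) = 4.00 × 633 / (2 × 1.0) = 1266 nm.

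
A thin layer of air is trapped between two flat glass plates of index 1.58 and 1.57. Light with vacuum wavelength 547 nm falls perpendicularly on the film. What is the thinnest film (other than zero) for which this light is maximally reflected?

137 nm

Ray reflecting at the top interface goes from n = 1.58 toward n = 1.0: no phase shift.
Bottom surface (1.0 → 1.57): reflection off a higher-index medium gives a half-wave phase shift.
The two reflections differ by half a wavelength.
For strong reflection here: 2 n t = (m + ½) λ.
Minimum at m = 0: t = λ / (4 n) = 547 / (4 × 1.0) = 137 nm.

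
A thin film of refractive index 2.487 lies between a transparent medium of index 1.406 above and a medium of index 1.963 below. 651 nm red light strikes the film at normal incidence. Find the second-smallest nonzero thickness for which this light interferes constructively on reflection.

196 nm

Ray reflecting at the top interface goes from n = 1.406 toward n = 2.487: a half-wave phase shift.
Bottom surface (2.487 → 1.963): reflection off a lower-index medium gives no phase shift.
Net: one phase inversion between the two reflected rays.
For strong reflection here: 2 n t = (m + ½) λ.
The second-smallest nonzero thickness corresponds to m = 1: t = (m + ½) λ / (2 n) = 1.50 × 651 / (2 × 2.487) = 196 nm.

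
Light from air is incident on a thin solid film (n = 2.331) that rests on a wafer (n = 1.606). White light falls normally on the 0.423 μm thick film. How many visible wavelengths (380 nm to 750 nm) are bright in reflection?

2

Ray reflecting at the top interface goes from n = 1.0 toward n = 2.331: a half-wave phase shift.
At the lower boundary (n = 2.331 to n = 1.606) the reflected ray undergoes no phase shift.
Net: one phase inversion between the two reflected rays.
So the condition for constructive reflection is 2 n t = (m + ½) λ.
λ = 2 n t / (m + ½) = 1972 / (m + ½) nm.
m=2: 789 nm (IR); m=3: 563 nm (visible); m=4: 438 nm (visible); m=5: 359 nm (UV).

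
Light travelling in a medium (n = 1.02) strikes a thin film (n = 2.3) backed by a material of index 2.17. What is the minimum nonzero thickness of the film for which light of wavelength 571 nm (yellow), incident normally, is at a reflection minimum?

Ray reflecting at the top interface goes from n = 1.02 toward n = 2.3: a half-wave phase shift.
Bottom surface (2.3 → 2.17): reflection off a lower-index medium gives no phase shift.
Net: one phase inversion between the two reflected rays.
With one net inversion, destructive interference in reflection requires 2 n t = m λ.
Minimum nonzero at m = 1: t = λ / (2 n) = 571 / (2 × 2.3) = 124 nm.

124 nm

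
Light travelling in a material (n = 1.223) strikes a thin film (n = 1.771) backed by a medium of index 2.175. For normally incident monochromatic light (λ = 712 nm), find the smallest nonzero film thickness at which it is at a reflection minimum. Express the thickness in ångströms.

1005 Å

At the upper boundary (n = 1.223 to n = 1.771) the reflected ray undergoes a half-wave phase shift.
Ray reflecting at the bottom interface goes from n = 1.771 toward n = 2.175: a half-wave phase shift.
Zero or two π shifts → no net half-wave offset.
With no net inversion, destructive interference in reflection requires 2 n t = (m + ½) λ.
Minimum at m = 0: t = λ / (4 n) = 712 / (4 × 1.771) = 101 nm.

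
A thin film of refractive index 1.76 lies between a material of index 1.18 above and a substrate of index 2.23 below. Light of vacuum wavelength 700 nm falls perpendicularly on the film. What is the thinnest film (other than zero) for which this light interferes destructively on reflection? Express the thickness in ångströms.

994 Å

At the upper boundary (n = 1.18 to n = 1.76) the reflected ray undergoes a half-wave phase shift.
Bottom surface (1.76 → 2.23): reflection off a higher-index medium gives a half-wave phase shift.
Zero or two π shifts → no net half-wave offset.
So the condition for destructive reflection is 2 n t = (m + ½) λ.
Minimum at m = 0: t = λ / (4 n) = 700 / (4 × 1.76) = 99.4 nm.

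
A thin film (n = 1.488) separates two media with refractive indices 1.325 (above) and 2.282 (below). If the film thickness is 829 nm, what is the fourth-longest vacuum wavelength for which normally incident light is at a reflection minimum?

At the upper boundary (n = 1.325 to n = 1.488) the reflected ray undergoes a half-wave phase shift.
Bottom surface (1.488 → 2.282): reflection off a higher-index medium gives a half-wave phase shift.
Zero or two π shifts → no net half-wave offset.
So the condition for destructive reflection is 2 n t = (m + ½) λ.
λ = 2 n t / (m + ½). The fourth-longest wavelength is m = 3: λ = 2 × 1.488 × 829 / 3.50 = 705 nm.

705 nm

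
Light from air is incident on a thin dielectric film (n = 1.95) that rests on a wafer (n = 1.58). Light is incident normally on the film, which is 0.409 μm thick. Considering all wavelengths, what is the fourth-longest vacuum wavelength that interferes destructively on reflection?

Top surface (1.0 → 1.95): reflection off a higher-index medium gives a half-wave phase shift.
Bottom surface (1.95 → 1.58): reflection off a lower-index medium gives no phase shift.
Exactly one π shift → a net half-wave offset.
So the condition for destructive reflection is 2 n t = m λ.
λ = 2 n t / m. The fourth-longest wavelength is m = 4: λ = 2 × 1.95 × 409 / 4.00 = 399 nm.

399 nm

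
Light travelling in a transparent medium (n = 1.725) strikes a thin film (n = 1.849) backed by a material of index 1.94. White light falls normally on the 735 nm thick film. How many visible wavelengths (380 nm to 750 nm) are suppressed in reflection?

3

Ray reflecting at the top interface goes from n = 1.725 toward n = 1.849: a half-wave phase shift.
Bottom surface (1.849 → 1.94): reflection off a higher-index medium gives a half-wave phase shift.
Zero or two π shifts → no net half-wave offset.
So the condition for destructive reflection is 2 n t = (m + ½) λ.
λ = 2 n t / (m + ½) = 2718 / (m + ½) nm.
m=3: 777 nm (IR); m=4: 604 nm (visible); m=5: 494 nm (visible); m=6: 418 nm (visible); m=7: 362 nm (UV).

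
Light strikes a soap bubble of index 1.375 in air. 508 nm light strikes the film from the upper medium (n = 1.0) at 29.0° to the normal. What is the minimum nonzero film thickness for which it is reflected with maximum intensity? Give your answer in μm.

Top surface (1.0 → 1.375): reflection off a higher-index medium gives a half-wave phase shift.
Ray reflecting at the bottom interface goes from n = 1.375 toward n = 1.0: no phase shift.
Exactly one π shift → a net half-wave offset.
With one net inversion, constructive interference in reflection requires 2 n t cos θ_r = (m + ½) λ.
Snell's law: 1.0 sin 29.0° = 1.375 sin θ_r → sin θ_r = 0.353, cos θ_r = 0.936.
Minimum at m = 0: t = λ / (4 n cos θ_r) = 508 / (4 × 1.375 × 0.936) = 98.7 nm.

0.0987 μm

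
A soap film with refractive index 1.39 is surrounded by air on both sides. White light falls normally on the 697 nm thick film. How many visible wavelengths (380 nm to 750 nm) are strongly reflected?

2

Ray reflecting at the top interface goes from n = 1.0 toward n = 1.39: a half-wave phase shift.
At the lower boundary (n = 1.39 to n = 1.0) the reflected ray undergoes no phase shift.
Exactly one π shift → a net half-wave offset.
So the condition for constructive reflection is 2 n t = (m + ½) λ.
λ = 2 n t / (m + ½) = 1938 / (m + ½) nm.
m=2: 775 nm (IR); m=3: 554 nm (visible); m=4: 431 nm (visible); m=5: 352 nm (UV).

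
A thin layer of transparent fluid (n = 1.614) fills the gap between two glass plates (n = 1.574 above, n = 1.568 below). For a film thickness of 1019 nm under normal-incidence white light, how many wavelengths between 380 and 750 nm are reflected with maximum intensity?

5

Top surface (1.574 → 1.614): reflection off a higher-index medium gives a half-wave phase shift.
At the lower boundary (n = 1.614 to n = 1.568) the reflected ray undergoes no phase shift.
The two reflections differ by half a wavelength.
For maximum reflection here: 2 n t = (m + ½) λ.
λ = 2 n t / (m + ½) = 3289 / (m + ½) nm.
m=3: 940 nm (IR); m=4: 731 nm (visible); m=5: 598 nm (visible); m=6: 506 nm (visible); m=7: 439 nm (visible); m=8: 387 nm (visible); m=9: 346 nm (UV).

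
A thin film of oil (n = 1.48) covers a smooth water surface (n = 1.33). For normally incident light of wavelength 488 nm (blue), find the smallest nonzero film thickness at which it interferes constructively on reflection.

Ray reflecting at the top interface goes from n = 1.0 toward n = 1.48: a half-wave phase shift.
Bottom surface (1.48 → 1.33): reflection off a lower-index medium gives no phase shift.
The two reflections differ by half a wavelength.
So the condition for constructive reflection is 2 n t = (m + ½) λ.
Minimum at m = 0: t = λ / (4 n) = 488 / (4 × 1.48) = 82.4 nm.

82.4 nm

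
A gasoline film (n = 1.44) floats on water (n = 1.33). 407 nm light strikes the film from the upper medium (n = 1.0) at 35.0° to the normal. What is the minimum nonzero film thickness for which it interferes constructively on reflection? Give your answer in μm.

Top surface (1.0 → 1.44): reflection off a higher-index medium gives a half-wave phase shift.
Ray reflecting at the bottom interface goes from n = 1.44 toward n = 1.33: no phase shift.
Exactly one π shift → a net half-wave offset.
For bright reflection here: 2 n t cos θ_r = (m + ½) λ.
Snell's law: 1.0 sin 35.0° = 1.44 sin θ_r → sin θ_r = 0.398, cos θ_r = 0.917.
Minimum at m = 0: t = λ / (4 n cos θ_r) = 407 / (4 × 1.44 × 0.917) = 77.0 nm.

0.0770 μm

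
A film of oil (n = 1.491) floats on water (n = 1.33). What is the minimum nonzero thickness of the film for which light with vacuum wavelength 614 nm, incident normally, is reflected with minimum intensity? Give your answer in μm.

Ray reflecting at the top interface goes from n = 1.0 toward n = 1.491: a half-wave phase shift.
At the lower boundary (n = 1.491 to n = 1.33) the reflected ray undergoes no phase shift.
Net: one phase inversion between the two reflected rays.
With one net inversion, destructive interference in reflection requires 2 n t = m λ.
Minimum nonzero at m = 1: t = λ / (2 n) = 614 / (2 × 1.491) = 206 nm.

0.206 μm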